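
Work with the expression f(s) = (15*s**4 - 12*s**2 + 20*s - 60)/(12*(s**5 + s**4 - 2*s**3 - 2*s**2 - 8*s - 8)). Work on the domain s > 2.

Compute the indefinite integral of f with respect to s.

Factor the denominator (12*(s - 2)*(s + 1)*(s + 2)*(s**2 + 2)) and decompose: f = (s - 16)/(54*(s**2 + 2)) + 23/(72*(s + 2)) + 77/(108*(s + 1)) + 43/(216*(s - 2)); each piece integrates to a log, atan, or power term.
Check: d/ds[43*log(s - 2)/216 + 77*log(s + 1)/108 + 23*log(s + 2)/72 + log(s**2 + 2)/108 - 4*sqrt(2)*atan(sqrt(2)*s/2)/27] = (15*s**4 - 12*s**2 + 20*s - 60)/(12*s**5 + 12*s**4 - 24*s**3 - 24*s**2 - 96*s - 96), which equals f(s).

F(s) = 43*log(s - 2)/216 + 77*log(s + 1)/108 + 23*log(s + 2)/72 + log(s**2 + 2)/108 - 4*sqrt(2)*atan(sqrt(2)*s/2)/27 + C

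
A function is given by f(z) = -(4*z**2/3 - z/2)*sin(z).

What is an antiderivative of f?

An antiderivative is F(z) = 4*z**2*cos(z)/3 - 8*z*sin(z)/3 - z*cos(z)/2 + sin(z)/2 - 8*cos(z)/3.

Whatever form F(z) takes, F'(z) = f(z) is non-negotiable.
Check: d/dz[4*z**2*cos(z)/3 - 8*z*sin(z)/3 - z*cos(z)/2 + sin(z)/2 - 8*cos(z)/3] = -4*z**2*sin(z)/3 + z*sin(z)/2, which equals f(z).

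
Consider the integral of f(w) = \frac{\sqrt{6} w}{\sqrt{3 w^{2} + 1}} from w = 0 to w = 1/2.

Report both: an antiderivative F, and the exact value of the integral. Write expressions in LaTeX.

The substitution u = 2 w^{2} + \frac{2}{3} works: f is exactly (dF/du)*(du/dw) for that inner function.
F(w) = \frac{\sqrt{6} \sqrt{3 w^{2} + 1}}{3} is an antiderivative of f.
Check: d/dw[\frac{\sqrt{6} \sqrt{3 w^{2} + 1}}{3}] = \frac{\sqrt{6} w}{\sqrt{3 w^{2} + 1}} = f(w).
F(1/2) = \frac{\sqrt{42}}{6}; F(0) = \frac{\sqrt{6}}{3}.
Integral = F(1/2) - F(0) = - \frac{\sqrt{6}}{3} + \frac{\sqrt{42}}{6}.

Antiderivative: F(w) = \frac{\sqrt{6} \sqrt{3 w^{2} + 1}}{3}; value = - \frac{\sqrt{6}}{3} + \frac{\sqrt{42}}{6}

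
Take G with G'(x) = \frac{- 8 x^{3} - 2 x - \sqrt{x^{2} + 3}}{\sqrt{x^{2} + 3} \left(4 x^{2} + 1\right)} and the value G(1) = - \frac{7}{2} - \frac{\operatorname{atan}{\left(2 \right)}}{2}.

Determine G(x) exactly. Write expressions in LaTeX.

For G(x) to be correct, d/dx[G] must agree with the stated G'(x) identically.
A general antiderivative is - 2 \sqrt{x^{2} + 3} - \frac{\operatorname{atan}{\left(2 x \right)}}{2} + C.
The condition gives C = - \frac{7}{2} - \frac{\operatorname{atan}{\left(2 \right)}}{2} - (-4 - \frac{\operatorname{atan}{\left(2 \right)}}{2}) = \frac{1}{2}.
So G(x) = - 2 \sqrt{x^{2} + 3} - \frac{\operatorname{atan}{\left(2 x \right)}}{2} + \frac{1}{2}.
Check: d/dx[- 2 \sqrt{x^{2} + 3} - \frac{\operatorname{atan}{\left(2 x \right)}}{2} + \frac{1}{2}] = \frac{- 8 x^{3} - 2 x - \sqrt{x^{2} + 3}}{4 x^{2} \sqrt{x^{2} + 3} + \sqrt{x^{2} + 3}}, which equals G'(x).

G(x) = - 2 \sqrt{x^{2} + 3} - \frac{\operatorname{atan}{\left(2 x \right)}}{2} + \frac{1}{2}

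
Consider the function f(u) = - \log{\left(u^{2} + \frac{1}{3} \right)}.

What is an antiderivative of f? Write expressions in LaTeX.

A first test for any F(u): its u-derivative must equal f(u) identically.
Check: d/du[- \frac{3 u \log{\left(u^{2} + \frac{1}{3} \right)} - 6 u + 2 \sqrt{3} \operatorname{atan}{\left(\sqrt{3} u \right)}}{3}] = - \log{\left(u^{2} + \frac{1}{3} \right)} = f(u).

An antiderivative is F(u) = - \frac{3 u \log{\left(u^{2} + \frac{1}{3} \right)} - 6 u + 2 \sqrt{3} \operatorname{atan}{\left(\sqrt{3} u \right)}}{3}.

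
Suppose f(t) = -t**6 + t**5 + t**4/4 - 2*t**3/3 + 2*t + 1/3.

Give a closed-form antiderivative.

An antiderivative is F(t) = -t**7/7 + t**6/6 + t**5/20 - t**4/6 + t**2 + t/3.

The integrand splits into summands that can be handled one at a time.
Check: d/dt[-t**7/7 + t**6/6 + t**5/20 - t**4/6 + t**2 + t/3] = -t**6 + t**5 + t**4/4 - 2*t**3/3 + 2*t + 1/3 = f(t).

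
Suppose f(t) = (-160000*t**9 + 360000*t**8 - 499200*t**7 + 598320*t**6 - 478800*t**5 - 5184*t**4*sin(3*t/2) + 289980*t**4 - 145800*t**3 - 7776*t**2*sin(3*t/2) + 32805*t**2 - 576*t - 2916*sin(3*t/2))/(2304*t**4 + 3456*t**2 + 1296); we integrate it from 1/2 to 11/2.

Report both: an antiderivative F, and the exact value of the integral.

Recover f(t) by differentiating a candidate F(t); any mismatch rules it out.
F(t) = -(20000*t**8 - 54000*t**7 + 63600*t**6 - 55080*t**5 + 36450*t**4 - 10935*t**3 - 2592*t**2*cos(3*t/2) - 1944*cos(3*t/2) - 216)/(432*(4*t**2 + 3)) is an antiderivative of f.
Check: d/dt[-(20000*t**8 - 54000*t**7 + 63600*t**6 - 55080*t**5 + 36450*t**4 - 10935*t**3 - 2592*t**2*cos(3*t/2) - 1944*cos(3*t/2) - 216)/(432*(4*t**2 + 3))] = (-160000*t**9 + 360000*t**8 - 499200*t**7 + 598320*t**6 - 478800*t**5 - 5184*t**4*sin(3*t/2) + 289980*t**4 - 145800*t**3 - 7776*t**2*sin(3*t/2) + 32805*t**2 - 576*t - 2916*sin(3*t/2))/(2304*t**4 + 3456*t**2 + 1296) = f(t).
F(11/2) = -2510112881/13392 + 3*cos(33/4)/2; F(1/2) = 47/216 + 3*cos(3/4)/2.
Integral = F(11/2) - F(1/2) = -278901755/1488 - 3*cos(3/4)/2 + 3*cos(33/4)/2.

Antiderivative: F(t) = -(20000*t**8 - 54000*t**7 + 63600*t**6 - 55080*t**5 + 36450*t**4 - 10935*t**3 - 2592*t**2*cos(3*t/2) - 1944*cos(3*t/2) - 216)/(432*(4*t**2 + 3)); value = -278901755/1488 - 3*cos(3/4)/2 + 3*cos(33/4)/2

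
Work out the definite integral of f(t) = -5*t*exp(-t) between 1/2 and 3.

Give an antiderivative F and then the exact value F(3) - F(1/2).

Antiderivative: F(t) = (5*t + 5)*exp(-t); value = -15*exp(-1/2)/2 + 20*exp(-3)

f has the shape u'v + uv' for u = 5*t + 5 and v = exp(-t) — it is the derivative of the product u*v.
F(t) = (5*t + 5)*exp(-t) is an antiderivative of f.
Check: d/dt[(5*t + 5)*exp(-t)] = -5*t*exp(-t) = f(t).
F(3) = 20*exp(-3); F(1/2) = 15*exp(-1/2)/2.
Integral = F(3) - F(1/2) = -15*exp(-1/2)/2 + 20*exp(-3).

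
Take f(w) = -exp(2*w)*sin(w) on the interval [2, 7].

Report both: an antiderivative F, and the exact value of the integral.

Antiderivative: F(w) = (-2*sin(w) + cos(w))*exp(2*w)/5; value = -2*exp(14)*sin(7)/5 - exp(4)*cos(2)/5 + 2*exp(4)*sin(2)/5 + exp(14)*cos(7)/5

Check any antiderivative F(w) by computing F'(w) and comparing it with f(w).
F(w) = (-2*sin(w) + cos(w))*exp(2*w)/5 is an antiderivative of f.
Check: d/dw[(-2*sin(w) + cos(w))*exp(2*w)/5] = -exp(2*w)*sin(w) = f(w).
F(7) = -2*exp(14)*sin(7)/5 + exp(14)*cos(7)/5; F(2) = -2*exp(4)*sin(2)/5 + exp(4)*cos(2)/5.
Integral = F(7) - F(2) = -2*exp(14)*sin(7)/5 - exp(4)*cos(2)/5 + 2*exp(4)*sin(2)/5 + exp(14)*cos(7)/5.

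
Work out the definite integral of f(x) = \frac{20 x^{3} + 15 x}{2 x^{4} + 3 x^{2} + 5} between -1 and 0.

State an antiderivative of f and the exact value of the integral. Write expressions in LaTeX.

Antiderivative: F(x) = \frac{5 \log{\left(x^{4} + \frac{3 x^{2}}{2} + \frac{5}{2} \right)}}{2}; value = - \frac{5 \log{\left(5 \right)}}{2} + \frac{5 \log{\left(\frac{5}{2} \right)}}{2}

The substitution u = x^{4} + \frac{3 x^{2}}{2} + \frac{5}{2} works: f is exactly (dF/du)*(du/dx) for that inner function.
F(x) = \frac{5 \log{\left(x^{4} + \frac{3 x^{2}}{2} + \frac{5}{2} \right)}}{2} is an antiderivative of f.
Check: d/dx[\frac{5 \log{\left(x^{4} + \frac{3 x^{2}}{2} + \frac{5}{2} \right)}}{2}] = \frac{20 x^{3} + 15 x}{2 x^{4} + 3 x^{2} + 5} = f(x).
F(0) = \frac{5 \log{\left(\frac{5}{2} \right)}}{2}; F(-1) = \frac{5 \log{\left(5 \right)}}{2}.
Integral = F(0) - F(-1) = - \frac{5 \log{\left(5 \right)}}{2} + \frac{5 \log{\left(\frac{5}{2} \right)}}{2}.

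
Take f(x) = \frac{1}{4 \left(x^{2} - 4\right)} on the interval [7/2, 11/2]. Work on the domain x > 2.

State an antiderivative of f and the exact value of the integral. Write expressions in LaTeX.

Antiderivative: F(x) = - \frac{- \log{\left(x - 2 \right)} + \log{\left(x + 2 \right)}}{16}; value = - \frac{\log{\left(\frac{15}{2} \right)}}{16} - \frac{\log{\left(\frac{3}{2} \right)}}{16} + \frac{\log{\left(\frac{7}{2} \right)}}{16} + \frac{\log{\left(\frac{11}{2} \right)}}{16}

The denominator factors as 4 \left(x - 2\right) \left(x + 2\right); partial fractions split f into directly integrable pieces: - \frac{1}{16 \left(x + 2\right)} + \frac{1}{16 \left(x - 2\right)}.
F(x) = - \frac{- \log{\left(x - 2 \right)} + \log{\left(x + 2 \right)}}{16} is an antiderivative of f.
Check: d/dx[- \frac{- \log{\left(x - 2 \right)} + \log{\left(x + 2 \right)}}{16}] = \frac{1}{4 x^{2} - 16}, which equals f(x).
F(11/2) = - \frac{\log{\left(\frac{15}{2} \right)}}{16} + \frac{\log{\left(\frac{7}{2} \right)}}{16}; F(7/2) = - \frac{\log{\left(\frac{11}{2} \right)}}{16} + \frac{\log{\left(\frac{3}{2} \right)}}{16}.
Integral = F(11/2) - F(7/2) = - \frac{\log{\left(\frac{15}{2} \right)}}{16} - \frac{\log{\left(\frac{3}{2} \right)}}{16} + \frac{\log{\left(\frac{7}{2} \right)}}{16} + \frac{\log{\left(\frac{11}{2} \right)}}{16}.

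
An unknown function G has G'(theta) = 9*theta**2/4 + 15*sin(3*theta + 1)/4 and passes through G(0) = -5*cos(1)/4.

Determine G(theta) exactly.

G(theta) = 3*theta**3/4 - 5*cos(3*theta + 1)/4

Integrate term by term and add the pieces.
A general antiderivative is 3*theta**3/4 - 5*cos(3*theta + 1)/4 + C.
The condition gives C = -5*cos(1)/4 - (-5*cos(1)/4) = 0.
So G(theta) = 3*theta**3/4 - 5*cos(3*theta + 1)/4.
Check: d/dtheta[3*theta**3/4 - 5*cos(3*theta + 1)/4] = 9*theta**2/4 + 15*sin(3*theta + 1)/4 = G'(theta).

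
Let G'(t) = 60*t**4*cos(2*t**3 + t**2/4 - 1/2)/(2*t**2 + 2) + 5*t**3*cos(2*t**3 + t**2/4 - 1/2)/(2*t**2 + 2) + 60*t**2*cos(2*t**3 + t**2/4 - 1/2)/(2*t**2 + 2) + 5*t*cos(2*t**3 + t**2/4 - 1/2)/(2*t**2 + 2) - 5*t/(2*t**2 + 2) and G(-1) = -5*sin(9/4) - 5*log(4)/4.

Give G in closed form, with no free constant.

G(t) = -5*log(t**2 + 1)/4 + 5*sin(2*t**3 + t**2/4 - 1/2) - 5*log(2)/4

The integrand splits into summands that can be handled one at a time.
A general antiderivative is -5*log(2*t**2 + 2)/4 + 5*sin(2*t**3 + t**2/4 - 1/2) + C.
The condition gives C = -5*sin(9/4) - 5*log(4)/4 - (-5*sin(9/4) - 5*log(4)/4) = 0.
So G(t) = -5*log(t**2 + 1)/4 + 5*sin(2*t**3 + t**2/4 - 1/2) - 5*log(2)/4.
Check: d/dt[-5*log(t**2 + 1)/4 + 5*sin(2*t**3 + t**2/4 - 1/2) - 5*log(2)/4] = (60*t**4*cos(2*t**3 + t**2/4 - 1/2) + 5*t**3*cos(2*t**3 + t**2/4 - 1/2) + 60*t**2*cos(2*t**3 + t**2/4 - 1/2) + 5*t*cos(2*t**3 + t**2/4 - 1/2) - 5*t)/(2*t**2 + 2), which equals G'(t).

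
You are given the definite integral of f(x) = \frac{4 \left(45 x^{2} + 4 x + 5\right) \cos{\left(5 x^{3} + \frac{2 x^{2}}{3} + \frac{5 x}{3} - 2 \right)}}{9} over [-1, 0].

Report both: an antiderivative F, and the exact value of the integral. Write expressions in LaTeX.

f matches the chain-rule pattern g'(h)*h' with inner function h(x) = 5 x^{3} + \frac{2 x^{2}}{3} + \frac{5 x}{3} - 2; substituting u = h(x) collapses the integral.
F(x) = \frac{4 \sin{\left(5 x^{3} + \frac{2 x^{2}}{3} + \frac{5 x}{3} - 2 \right)}}{3} is an antiderivative of f.
Check: d/dx[\frac{4 \sin{\left(5 x^{3} + \frac{2 x^{2}}{3} + \frac{5 x}{3} - 2 \right)}}{3}] = 20 x^{2} \cos{\left(5 x^{3} + \frac{2 x^{2}}{3} + \frac{5 x}{3} - 2 \right)} + \frac{16 x \cos{\left(5 x^{3} + \frac{2 x^{2}}{3} + \frac{5 x}{3} - 2 \right)}}{9} + \frac{20 \cos{\left(5 x^{3} + \frac{2 x^{2}}{3} + \frac{5 x}{3} - 2 \right)}}{9}, which equals f(x).
F(0) = - \frac{4 \sin{\left(2 \right)}}{3}; F(-1) = - \frac{4 \sin{\left(8 \right)}}{3}.
Integral = F(0) - F(-1) = - \frac{4 \sin{\left(2 \right)}}{3} + \frac{4 \sin{\left(8 \right)}}{3}.

Antiderivative: F(x) = \frac{4 \sin{\left(5 x^{3} + \frac{2 x^{2}}{3} + \frac{5 x}{3} - 2 \right)}}{3}; value = - \frac{4 \sin{\left(2 \right)}}{3} + \frac{4 \sin{\left(8 \right)}}{3}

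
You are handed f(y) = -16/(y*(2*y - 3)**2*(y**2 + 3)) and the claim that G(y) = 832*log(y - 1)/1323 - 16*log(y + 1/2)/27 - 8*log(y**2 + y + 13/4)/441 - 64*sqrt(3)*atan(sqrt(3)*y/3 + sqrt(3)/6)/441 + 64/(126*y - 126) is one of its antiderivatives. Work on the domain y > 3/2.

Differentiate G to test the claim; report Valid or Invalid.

d/dy[G] = -32/(8*y**5 - 4*y**4 + 14*y**3 - 35*y**2 + 4*y + 13)
d/dy[G] - f(y) = (320*y**4 - 448*y**3 + 592*y**2 - 800*y + 208)/(32*y**10 - 112*y**9 + 272*y**8 - 680*y**7 + 1090*y**6 - 1343*y**5 + 1566*y**4 - 816*y**3 - 360*y**2 + 351*y) != 0.

Invalid: d/dy[G] - f = (320*y**4 - 448*y**3 + 592*y**2 - 800*y + 208)/(32*y**10 - 112*y**9 + 272*y**8 - 680*y**7 + 1090*y**6 - 1343*y**5 + 1566*y**4 - 816*y**3 - 360*y**2 + 351*y), which is not 0.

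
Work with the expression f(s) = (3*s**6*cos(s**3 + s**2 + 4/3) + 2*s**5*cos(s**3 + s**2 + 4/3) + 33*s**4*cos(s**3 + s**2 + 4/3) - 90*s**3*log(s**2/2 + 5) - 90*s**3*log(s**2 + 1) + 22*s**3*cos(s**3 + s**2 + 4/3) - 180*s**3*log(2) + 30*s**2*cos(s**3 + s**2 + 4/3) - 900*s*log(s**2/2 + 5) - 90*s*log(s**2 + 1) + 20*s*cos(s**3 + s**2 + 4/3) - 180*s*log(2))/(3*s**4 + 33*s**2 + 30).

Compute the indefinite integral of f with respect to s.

Recover f(s) by differentiating a candidate F(s); any mismatch rules it out.
Check: d/ds[(-45*log(s**2/2 + 5)*log(4*s**2 + 4) + sin(s**3 + s**2 + 4/3))/3] = (3*s**6*cos(s**3 + s**2 + 4/3) + 2*s**5*cos(s**3 + s**2 + 4/3) + 33*s**4*cos(s**3 + s**2 + 4/3) - 90*s**3*log(s**2/2 + 5) - 90*s**3*log(s**2 + 1) + 22*s**3*cos(s**3 + s**2 + 4/3) - 180*s**3*log(2) + 30*s**2*cos(s**3 + s**2 + 4/3) - 900*s*log(s**2/2 + 5) - 90*s*log(s**2 + 1) + 20*s*cos(s**3 + s**2 + 4/3) - 180*s*log(2))/(3*s**4 + 33*s**2 + 30) = f(s).

F(s) = (-45*log(s**2/2 + 5)*log(4*s**2 + 4) + sin(s**3 + s**2 + 4/3))/3 + C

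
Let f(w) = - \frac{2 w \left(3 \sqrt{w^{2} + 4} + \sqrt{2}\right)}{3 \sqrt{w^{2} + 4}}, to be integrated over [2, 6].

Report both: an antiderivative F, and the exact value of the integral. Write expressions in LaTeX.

Antiderivative: F(w) = - w^{2} - \frac{4 \sqrt{\frac{w^{2}}{2} + 2}}{3}; value = - \frac{88}{3} - \frac{8 \sqrt{5}}{3}

For F(w) to be correct the identity F'(w) - f(w) = 0 must hold.
F(w) = - w^{2} - \frac{4 \sqrt{\frac{w^{2}}{2} + 2}}{3} is an antiderivative of f.
Check: d/dw[- w^{2} - \frac{4 \sqrt{\frac{w^{2}}{2} + 2}}{3}] = \frac{- 6 w \sqrt{w^{2} + 4} - 2 \sqrt{2} w}{3 \sqrt{w^{2} + 4}}, which equals f(w).
F(6) = -36 - \frac{8 \sqrt{5}}{3}; F(2) = - \frac{20}{3}.
Integral = F(6) - F(2) = - \frac{88}{3} - \frac{8 \sqrt{5}}{3}.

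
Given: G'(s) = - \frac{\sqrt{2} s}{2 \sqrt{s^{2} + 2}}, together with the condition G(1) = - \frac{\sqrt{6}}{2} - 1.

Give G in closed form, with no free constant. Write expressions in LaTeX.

G(s) = - \sqrt{\frac{s^{2}}{2} + 1} - 1

The substitution u = \frac{s^{2}}{2} + 1 works: G'(s) is exactly (dG/du)*(du/ds) for that inner function.
A general antiderivative is - \sqrt{\frac{s^{2}}{2} + 1} + C.
The condition gives C = - \frac{\sqrt{6}}{2} - 1 - (- \frac{\sqrt{6}}{2}) = -1.
So G(s) = - \sqrt{\frac{s^{2}}{2} + 1} - 1.
Check: d/ds[- \sqrt{\frac{s^{2}}{2} + 1} - 1] = - \frac{\sqrt{2} s}{2 \sqrt{s^{2} + 2}} = G'(s).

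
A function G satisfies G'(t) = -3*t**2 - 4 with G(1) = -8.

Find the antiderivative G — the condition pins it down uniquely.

A first test for any G(t): its t-derivative must equal the given G'(t).
A general antiderivative is -t**3 - 4*t - 2 + C.
The condition gives C = -8 - (-7) = -1.
So G(t) = -t**3 - 4*t - 3.
Check: d/dt[-t**3 - 4*t - 3] = -3*t**2 - 4 = G'(t).

G(t) = -t**3 - 4*t - 3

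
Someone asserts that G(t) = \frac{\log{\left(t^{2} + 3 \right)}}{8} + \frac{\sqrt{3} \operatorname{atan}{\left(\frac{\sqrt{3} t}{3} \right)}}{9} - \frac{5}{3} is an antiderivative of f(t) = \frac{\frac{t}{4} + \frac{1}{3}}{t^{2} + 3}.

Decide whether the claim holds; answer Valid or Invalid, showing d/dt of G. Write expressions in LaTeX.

Valid - differentiating G returns exactly f.

d/dt[G] = \frac{3 t + 4}{12 t^{2} + 36}
This equals f(t) exactly, so the claim holds.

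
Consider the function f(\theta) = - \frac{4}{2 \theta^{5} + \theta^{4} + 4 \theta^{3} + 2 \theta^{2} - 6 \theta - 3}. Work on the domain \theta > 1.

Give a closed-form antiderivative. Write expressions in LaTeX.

Factor the denominator (\left(\theta - 1\right) \left(\theta + 1\right) \left(2 \theta + 1\right) \left(\theta^{2} + 3\right)) and decompose: f = - \frac{2 \theta - 1}{13 \left(\theta^{2} + 3\right)} + \frac{64}{39 \left(2 \theta + 1\right)} - \frac{1}{2 \left(\theta + 1\right)} - \frac{1}{6 \left(\theta - 1\right)}; each piece integrates to a log, atan, or power term.
Check: d/d\theta[- \frac{\log{\left(\theta - 1 \right)}}{6} + \frac{32 \log{\left(\theta + \frac{1}{2} \right)}}{39} - \frac{\log{\left(\theta + 1 \right)}}{2} - \frac{\log{\left(\theta^{2} + 3 \right)}}{13} + \frac{\sqrt{3} \operatorname{atan}{\left(\frac{\sqrt{3} \theta}{3} \right)}}{39}] = - \frac{4}{2 \theta^{5} + \theta^{4} + 4 \theta^{3} + 2 \theta^{2} - 6 \theta - 3} = f(\theta).

An antiderivative is F(\theta) = - \frac{\log{\left(\theta - 1 \right)}}{6} + \frac{32 \log{\left(\theta + \frac{1}{2} \right)}}{39} - \frac{\log{\left(\theta + 1 \right)}}{2} - \frac{\log{\left(\theta^{2} + 3 \right)}}{13} + \frac{\sqrt{3} \operatorname{atan}{\left(\frac{\sqrt{3} \theta}{3} \right)}}{39}.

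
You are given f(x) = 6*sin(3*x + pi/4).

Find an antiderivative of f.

An antiderivative is F(x) = -2*cos(3*x + pi/4).

A candidate is checked by its d/dx: the result must match f(x).
Check: d/dx[-2*cos(3*x + pi/4)] = 6*sin(3*x + pi/4) = f(x).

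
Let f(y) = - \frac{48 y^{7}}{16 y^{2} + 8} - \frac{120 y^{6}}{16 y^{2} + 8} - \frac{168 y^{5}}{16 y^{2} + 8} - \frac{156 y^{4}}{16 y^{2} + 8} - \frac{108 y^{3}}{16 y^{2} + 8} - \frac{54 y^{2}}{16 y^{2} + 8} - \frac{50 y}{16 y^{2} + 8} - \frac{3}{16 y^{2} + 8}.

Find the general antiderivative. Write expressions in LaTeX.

F(y) = - \frac{8 y^{6} + 24 y^{5} + 36 y^{4} + 32 y^{3} + 18 y^{2} + 6 y + 16 \log{\left(y^{2} + \frac{1}{2} \right)} + 1}{16} + C

Integrate term by term and add the pieces.
Check: d/dy[- \frac{8 y^{6} + 24 y^{5} + 36 y^{4} + 32 y^{3} + 18 y^{2} + 6 y + 16 \log{\left(y^{2} + \frac{1}{2} \right)} + 1}{16}] = \frac{- 48 y^{7} - 120 y^{6} - 168 y^{5} - 156 y^{4} - 108 y^{3} - 54 y^{2} - 50 y - 3}{16 y^{2} + 8}, which equals f(y).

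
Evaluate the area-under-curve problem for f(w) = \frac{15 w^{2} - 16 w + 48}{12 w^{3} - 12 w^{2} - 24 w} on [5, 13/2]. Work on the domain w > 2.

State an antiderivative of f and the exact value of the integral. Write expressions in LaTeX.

Antiderivative: F(w) = \frac{- 72 \log{\left(w \right)} + 38 \log{\left(w - 2 \right)} + 79 \log{\left(w + 1 \right)}}{36}; value = - \frac{79 \log{\left(6 \right)}}{36} - 2 \log{\left(\frac{13}{2} \right)} - \frac{19 \log{\left(3 \right)}}{18} + \frac{19 \log{\left(\frac{9}{2} \right)}}{18} + 2 \log{\left(5 \right)} + \frac{79 \log{\left(\frac{15}{2} \right)}}{36}

The denominator factors as 12 w \left(w - 2\right) \left(w + 1\right); partial fractions split f into directly integrable pieces: \frac{79}{36 \left(w + 1\right)} + \frac{19}{18 \left(w - 2\right)} - \frac{2}{w}.
F(w) = \frac{- 72 \log{\left(w \right)} + 38 \log{\left(w - 2 \right)} + 79 \log{\left(w + 1 \right)}}{36} is an antiderivative of f.
Check: d/dw[\frac{- 72 \log{\left(w \right)} + 38 \log{\left(w - 2 \right)} + 79 \log{\left(w + 1 \right)}}{36}] = \frac{15 w^{2} - 16 w + 48}{12 w^{3} - 12 w^{2} - 24 w} = f(w).
F(13/2) = - 2 \log{\left(\frac{13}{2} \right)} + \frac{19 \log{\left(\frac{9}{2} \right)}}{18} + \frac{79 \log{\left(\frac{15}{2} \right)}}{36}; F(5) = - 2 \log{\left(5 \right)} + \frac{19 \log{\left(3 \right)}}{18} + \frac{79 \log{\left(6 \right)}}{36}.
Integral = F(13/2) - F(5) = - \frac{79 \log{\left(6 \right)}}{36} - 2 \log{\left(\frac{13}{2} \right)} - \frac{19 \log{\left(3 \right)}}{18} + \frac{19 \log{\left(\frac{9}{2} \right)}}{18} + 2 \log{\left(5 \right)} + \frac{79 \log{\left(\frac{15}{2} \right)}}{36}.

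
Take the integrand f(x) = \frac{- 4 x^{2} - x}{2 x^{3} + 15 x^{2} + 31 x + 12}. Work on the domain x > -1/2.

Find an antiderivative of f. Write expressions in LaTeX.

Factor the denominator (\left(x + 3\right) \left(x + 4\right) \left(2 x + 1\right)) and decompose: f = - \frac{2}{35 \left(2 x + 1\right)} - \frac{60}{7 \left(x + 4\right)} + \frac{33}{5 \left(x + 3\right)}; each piece integrates to a log, atan, or power term.
Check: d/dx[- \frac{\log{\left(x + \frac{1}{2} \right)} - 231 \log{\left(x + 3 \right)} + 300 \log{\left(x + 4 \right)}}{35}] = \frac{- 4 x^{2} - x}{2 x^{3} + 15 x^{2} + 31 x + 12} = f(x).

An antiderivative is F(x) = - \frac{\log{\left(x + \frac{1}{2} \right)} - 231 \log{\left(x + 3 \right)} + 300 \log{\left(x + 4 \right)}}{35}.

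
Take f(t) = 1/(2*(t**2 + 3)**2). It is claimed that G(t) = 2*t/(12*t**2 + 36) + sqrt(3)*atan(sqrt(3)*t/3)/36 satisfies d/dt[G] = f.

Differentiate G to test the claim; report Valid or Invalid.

Invalid: d/dt[G] - f = (3 - t**2)/(12*t**4 + 72*t**2 + 108), which is not 0.

d/dt[G] = (9 - t**2)/(12*t**4 + 72*t**2 + 108)
d/dt[G] - f(t) = (3 - t**2)/(12*t**4 + 72*t**2 + 108) != 0.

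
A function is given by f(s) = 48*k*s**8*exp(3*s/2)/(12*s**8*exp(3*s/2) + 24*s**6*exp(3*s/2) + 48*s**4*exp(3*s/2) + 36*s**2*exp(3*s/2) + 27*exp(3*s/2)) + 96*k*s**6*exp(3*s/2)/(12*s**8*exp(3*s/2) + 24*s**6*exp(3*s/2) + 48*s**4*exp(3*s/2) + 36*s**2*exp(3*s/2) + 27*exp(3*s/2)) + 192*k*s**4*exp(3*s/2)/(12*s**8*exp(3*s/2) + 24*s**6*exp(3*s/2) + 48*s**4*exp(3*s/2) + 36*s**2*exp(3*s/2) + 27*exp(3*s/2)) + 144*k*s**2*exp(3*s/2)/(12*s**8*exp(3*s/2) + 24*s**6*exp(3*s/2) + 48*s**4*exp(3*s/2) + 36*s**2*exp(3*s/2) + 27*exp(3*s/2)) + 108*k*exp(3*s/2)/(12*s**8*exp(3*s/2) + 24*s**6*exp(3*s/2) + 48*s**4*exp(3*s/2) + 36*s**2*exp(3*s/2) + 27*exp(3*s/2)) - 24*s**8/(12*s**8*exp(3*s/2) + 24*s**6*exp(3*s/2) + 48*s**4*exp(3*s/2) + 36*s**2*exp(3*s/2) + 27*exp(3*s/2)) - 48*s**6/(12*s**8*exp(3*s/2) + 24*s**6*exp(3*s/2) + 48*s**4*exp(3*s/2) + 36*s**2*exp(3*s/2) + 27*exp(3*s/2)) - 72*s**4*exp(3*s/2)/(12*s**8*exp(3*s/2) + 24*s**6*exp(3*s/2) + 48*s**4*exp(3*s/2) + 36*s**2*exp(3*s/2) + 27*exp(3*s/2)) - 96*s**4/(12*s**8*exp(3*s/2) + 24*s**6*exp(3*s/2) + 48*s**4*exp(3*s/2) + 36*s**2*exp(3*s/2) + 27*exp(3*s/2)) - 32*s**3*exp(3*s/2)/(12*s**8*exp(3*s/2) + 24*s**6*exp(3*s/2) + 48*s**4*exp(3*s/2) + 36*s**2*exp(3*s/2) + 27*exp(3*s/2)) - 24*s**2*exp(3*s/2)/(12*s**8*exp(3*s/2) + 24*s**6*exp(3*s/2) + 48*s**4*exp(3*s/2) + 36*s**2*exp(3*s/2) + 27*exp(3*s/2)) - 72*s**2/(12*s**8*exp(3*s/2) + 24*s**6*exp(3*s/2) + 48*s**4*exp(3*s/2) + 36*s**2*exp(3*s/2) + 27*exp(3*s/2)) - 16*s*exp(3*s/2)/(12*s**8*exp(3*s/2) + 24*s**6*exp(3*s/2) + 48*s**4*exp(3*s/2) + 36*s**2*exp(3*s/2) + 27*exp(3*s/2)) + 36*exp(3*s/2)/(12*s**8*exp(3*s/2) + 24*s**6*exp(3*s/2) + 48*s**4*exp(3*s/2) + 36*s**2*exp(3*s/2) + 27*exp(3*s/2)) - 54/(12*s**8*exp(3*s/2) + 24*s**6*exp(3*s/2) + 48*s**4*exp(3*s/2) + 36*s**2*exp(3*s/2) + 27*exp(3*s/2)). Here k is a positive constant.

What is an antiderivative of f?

The integrand splits into summands that can be handled one at a time.
Check: d/ds[4*(3*k*s*(2*s**4 + 2*s**2 + 3)*exp(3*s/2) + 2*s**4 + 2*s**2 + (3*s + 1)*exp(3*s/2) + 3)*exp(-3*s/2)/(3*(2*s**4 + 2*s**2 + 3))] = (48*k*s**8*exp(3*s/2) + 96*k*s**6*exp(3*s/2) + 192*k*s**4*exp(3*s/2) + 144*k*s**2*exp(3*s/2) + 108*k*exp(3*s/2) - 24*s**8 - 48*s**6 - 72*s**4*exp(3*s/2) - 96*s**4 - 32*s**3*exp(3*s/2) - 24*s**2*exp(3*s/2) - 72*s**2 - 16*s*exp(3*s/2) + 36*exp(3*s/2) - 54)/(12*s**8*exp(3*s/2) + 24*s**6*exp(3*s/2) + 48*s**4*exp(3*s/2) + 36*s**2*exp(3*s/2) + 27*exp(3*s/2)), which equals f(s).

An antiderivative is F(s) = 4*(3*k*s*(2*s**4 + 2*s**2 + 3)*exp(3*s/2) + 2*s**4 + 2*s**2 + (3*s + 1)*exp(3*s/2) + 3)*exp(-3*s/2)/(3*(2*s**4 + 2*s**2 + 3)).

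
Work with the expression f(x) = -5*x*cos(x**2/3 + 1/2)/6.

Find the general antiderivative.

F(x) = -5*sin(x**2/3 + 1/2)/4 + C

The substitution u = x**2/3 + 1/2 works: f is exactly (dF/du)*(du/dx) for that inner function.
Check: d/dx[-5*sin(x**2/3 + 1/2)/4] = -5*x*cos(x**2/3 + 1/2)/6 = f(x).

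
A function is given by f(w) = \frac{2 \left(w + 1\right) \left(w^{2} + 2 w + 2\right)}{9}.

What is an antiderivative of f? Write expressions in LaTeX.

An antiderivative is F(w) = \frac{\left(w^{2} + 2 w + 2\right)^{2}}{18}.

The substitution u = \frac{w^{2}}{3} + \frac{2 w}{3} + \frac{2}{3} works: f is exactly (dF/du)*(du/dw) for that inner function.
Check: d/dw[\frac{\left(w^{2} + 2 w + 2\right)^{2}}{18}] = \frac{2 w^{3}}{9} + \frac{2 w^{2}}{3} + \frac{8 w}{9} + \frac{4}{9}, which equals f(w).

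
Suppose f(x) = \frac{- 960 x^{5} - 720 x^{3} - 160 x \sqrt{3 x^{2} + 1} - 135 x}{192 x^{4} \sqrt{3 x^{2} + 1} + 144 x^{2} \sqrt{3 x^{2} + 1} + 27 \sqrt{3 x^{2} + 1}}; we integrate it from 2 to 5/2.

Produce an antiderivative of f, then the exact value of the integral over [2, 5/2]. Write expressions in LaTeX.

Antiderivative: F(x) = - \frac{5 \left(8 x^{2} \sqrt{3 x^{2} + 1} + 3 \sqrt{3 x^{2} + 1} - 2\right)}{3 \left(8 x^{2} + 3\right)}; value = - \frac{5 \sqrt{79}}{6} - \frac{12}{371} + \frac{5 \sqrt{13}}{3}

Since d/dx undoes antidifferentiation here, F'(x) = f(x) is required of F(x).
F(x) = - \frac{5 \left(8 x^{2} \sqrt{3 x^{2} + 1} + 3 \sqrt{3 x^{2} + 1} - 2\right)}{3 \left(8 x^{2} + 3\right)} is an antiderivative of f.
Check: d/dx[- \frac{5 \left(8 x^{2} \sqrt{3 x^{2} + 1} + 3 \sqrt{3 x^{2} + 1} - 2\right)}{3 \left(8 x^{2} + 3\right)}] = \frac{- 960 x^{5} - 720 x^{3} - 160 x \sqrt{3 x^{2} + 1} - 135 x}{192 x^{4} \sqrt{3 x^{2} + 1} + 144 x^{2} \sqrt{3 x^{2} + 1} + 27 \sqrt{3 x^{2} + 1}} = f(x).
F(5/2) = \frac{10}{159} - \frac{5 \sqrt{79}}{6}; F(2) = \frac{2}{21} - \frac{5 \sqrt{13}}{3}.
Integral = F(5/2) - F(2) = - \frac{5 \sqrt{79}}{6} - \frac{12}{371} + \frac{5 \sqrt{13}}{3}.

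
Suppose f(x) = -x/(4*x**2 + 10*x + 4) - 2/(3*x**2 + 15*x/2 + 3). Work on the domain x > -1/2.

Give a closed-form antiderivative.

An antiderivative is F(x) = -13*log(x + 1/2)/36 + log(x + 2)/9.

The denominator factors as 6*(x + 2)*(2*x + 1); partial fractions split f into directly integrable pieces: -13/(18*(2*x + 1)) + 1/(9*(x + 2)).
Check: d/dx[-13*log(x + 1/2)/36 + log(x + 2)/9] = (-3*x - 8)/(12*x**2 + 30*x + 12), which equals f(x).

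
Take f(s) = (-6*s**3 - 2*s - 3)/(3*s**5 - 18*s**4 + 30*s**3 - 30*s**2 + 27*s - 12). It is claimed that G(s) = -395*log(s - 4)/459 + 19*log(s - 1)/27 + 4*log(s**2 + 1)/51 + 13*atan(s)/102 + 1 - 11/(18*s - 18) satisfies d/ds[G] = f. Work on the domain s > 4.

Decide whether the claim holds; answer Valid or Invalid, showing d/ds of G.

d/ds[G] = (-6*s**3 - 2*s - 3)/(3*s**5 - 18*s**4 + 30*s**3 - 30*s**2 + 27*s - 12)
This equals f(s) exactly, so the claim holds.

Valid - differentiating G returns exactly f.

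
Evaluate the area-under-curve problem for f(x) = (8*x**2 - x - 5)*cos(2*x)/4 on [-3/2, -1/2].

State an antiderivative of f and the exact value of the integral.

Antiderivative: F(x) = x**2*sin(2*x) - x*sin(2*x)/8 + x*cos(2*x) - 9*sin(2*x)/8 - cos(2*x)/16; value = 25*cos(3)/16 - 9*cos(1)/16 + 21*sin(3)/16 + 13*sin(1)/16

Whatever form F(x) takes, F'(x) = f(x) is non-negotiable.
F(x) = x**2*sin(2*x) - x*sin(2*x)/8 + x*cos(2*x) - 9*sin(2*x)/8 - cos(2*x)/16 is an antiderivative of f.
Check: d/dx[x**2*sin(2*x) - x*sin(2*x)/8 + x*cos(2*x) - 9*sin(2*x)/8 - cos(2*x)/16] = 2*x**2*cos(2*x) - x*cos(2*x)/4 - 5*cos(2*x)/4, which equals f(x).
F(-1/2) = -9*cos(1)/16 + 13*sin(1)/16; F(-3/2) = -21*sin(3)/16 - 25*cos(3)/16.
Integral = F(-1/2) - F(-3/2) = 25*cos(3)/16 - 9*cos(1)/16 + 21*sin(3)/16 + 13*sin(1)/16.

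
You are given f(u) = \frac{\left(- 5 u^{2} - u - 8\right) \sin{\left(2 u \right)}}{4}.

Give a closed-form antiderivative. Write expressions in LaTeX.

Check any antiderivative F(u) by computing F'(u) and comparing it with f(u).
Check: d/du[\frac{5 u^{2} \cos{\left(2 u \right)}}{8} - \frac{5 u \sin{\left(2 u \right)}}{8} + \frac{u \cos{\left(2 u \right)}}{8} - \frac{\sin{\left(2 u \right)}}{16} + \frac{11 \cos{\left(2 u \right)}}{16}] = - \frac{5 u^{2} \sin{\left(2 u \right)}}{4} - \frac{u \sin{\left(2 u \right)}}{4} - 2 \sin{\left(2 u \right)}, which equals f(u).

An antiderivative is F(u) = \frac{5 u^{2} \cos{\left(2 u \right)}}{8} - \frac{5 u \sin{\left(2 u \right)}}{8} + \frac{u \cos{\left(2 u \right)}}{8} - \frac{\sin{\left(2 u \right)}}{16} + \frac{11 \cos{\left(2 u \right)}}{16}.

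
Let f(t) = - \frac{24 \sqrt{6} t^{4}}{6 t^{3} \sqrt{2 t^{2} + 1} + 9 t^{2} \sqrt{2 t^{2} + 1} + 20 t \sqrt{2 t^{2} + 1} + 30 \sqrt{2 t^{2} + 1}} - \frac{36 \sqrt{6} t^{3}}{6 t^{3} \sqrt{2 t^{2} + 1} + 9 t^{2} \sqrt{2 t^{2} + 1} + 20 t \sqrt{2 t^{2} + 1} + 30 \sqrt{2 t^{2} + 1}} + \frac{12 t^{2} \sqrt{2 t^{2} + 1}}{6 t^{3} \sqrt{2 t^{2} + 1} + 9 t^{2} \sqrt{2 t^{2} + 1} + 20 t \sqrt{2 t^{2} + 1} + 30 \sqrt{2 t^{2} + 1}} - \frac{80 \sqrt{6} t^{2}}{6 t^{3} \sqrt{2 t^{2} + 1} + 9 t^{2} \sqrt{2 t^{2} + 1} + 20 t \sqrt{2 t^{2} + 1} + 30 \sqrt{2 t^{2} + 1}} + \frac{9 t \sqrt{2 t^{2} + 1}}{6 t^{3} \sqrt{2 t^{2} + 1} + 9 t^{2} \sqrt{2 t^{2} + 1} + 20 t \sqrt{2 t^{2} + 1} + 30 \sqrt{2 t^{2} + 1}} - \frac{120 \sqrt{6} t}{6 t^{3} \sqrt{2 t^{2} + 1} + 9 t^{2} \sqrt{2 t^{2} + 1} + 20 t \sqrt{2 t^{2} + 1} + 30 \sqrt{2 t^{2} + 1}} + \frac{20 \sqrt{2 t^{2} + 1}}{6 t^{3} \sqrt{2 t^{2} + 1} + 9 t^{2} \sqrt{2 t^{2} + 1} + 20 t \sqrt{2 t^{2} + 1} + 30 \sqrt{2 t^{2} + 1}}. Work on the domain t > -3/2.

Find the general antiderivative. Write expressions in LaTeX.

F(t) = - 4 \sqrt{3 t^{2} + \frac{3}{2}} + \log{\left(t + \frac{3}{2} \right)} + \frac{\log{\left(\frac{3 t^{2}}{2} + 5 \right)}}{2} + C

Integrate term by term and add the pieces.
Check: d/dt[- 4 \sqrt{3 t^{2} + \frac{3}{2}} + \log{\left(t + \frac{3}{2} \right)} + \frac{\log{\left(\frac{3 t^{2}}{2} + 5 \right)}}{2}] = \frac{- 24 \sqrt{6} t^{4} - 36 \sqrt{6} t^{3} + 12 t^{2} \sqrt{2 t^{2} + 1} - 80 \sqrt{6} t^{2} + 9 t \sqrt{2 t^{2} + 1} - 120 \sqrt{6} t + 20 \sqrt{2 t^{2} + 1}}{6 t^{3} \sqrt{2 t^{2} + 1} + 9 t^{2} \sqrt{2 t^{2} + 1} + 20 t \sqrt{2 t^{2} + 1} + 30 \sqrt{2 t^{2} + 1}}, which equals f(t).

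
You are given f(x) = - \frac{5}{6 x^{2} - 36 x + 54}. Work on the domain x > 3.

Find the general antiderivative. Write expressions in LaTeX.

F(x) = \frac{5}{6 \left(x - 3\right)} + C

An antiderivative F(x) passes only if d/dx[F] lands on f(x) exactly.
Check: d/dx[\frac{5}{6 \left(x - 3\right)}] = - \frac{5}{6 x^{2} - 36 x + 54} = f(x).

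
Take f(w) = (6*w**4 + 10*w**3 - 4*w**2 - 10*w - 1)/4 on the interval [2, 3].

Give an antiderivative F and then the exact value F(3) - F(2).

Since d/dw undoes antidifferentiation here, F'(w) = f(w) is required of F(w).
F(w) = w*(36*w**4 + 75*w**3 - 40*w**2 - 150*w - 30)/120 is an antiderivative of f.
Check: d/dw[w*(36*w**4 + 75*w**3 - 40*w**2 - 150*w - 30)/120] = 3*w**4/2 + 5*w**3/2 - w**2 - 5*w/2 - 1/4, which equals f(w).
F(3) = 4101/40; F(2) = 343/30.
Integral = F(3) - F(2) = 10931/120.

Antiderivative: F(w) = w*(36*w**4 + 75*w**3 - 40*w**2 - 150*w - 30)/120; value = 10931/120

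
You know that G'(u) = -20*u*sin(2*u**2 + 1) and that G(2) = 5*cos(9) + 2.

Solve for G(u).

G(u) = 5*cos(2*u**2 + 1) + 2

The substitution w = 2*u**2 + 1 works: G'(u) is exactly (dG/dw)*(dw/du) for that inner function.
A general antiderivative is 5*cos(2*u**2 + 1) + C.
The condition gives C = 5*cos(9) + 2 - (5*cos(9)) = 2.
So G(u) = 5*cos(2*u**2 + 1) + 2.
Check: d/du[5*cos(2*u**2 + 1) + 2] = -20*u*sin(2*u**2 + 1) = G'(u).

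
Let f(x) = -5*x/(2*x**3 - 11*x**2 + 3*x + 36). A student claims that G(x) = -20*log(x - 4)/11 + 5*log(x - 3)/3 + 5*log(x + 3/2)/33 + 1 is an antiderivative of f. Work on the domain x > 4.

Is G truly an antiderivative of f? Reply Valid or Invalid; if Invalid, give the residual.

Valid: G'(x) = f(x).

d/dx[G] = -5*x/(2*x**3 - 11*x**2 + 3*x + 36)
This equals f(x) exactly, so the claim holds.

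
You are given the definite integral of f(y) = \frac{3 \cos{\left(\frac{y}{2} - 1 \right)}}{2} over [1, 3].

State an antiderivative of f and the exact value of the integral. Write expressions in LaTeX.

For F(y) to be correct the identity F'(y) - f(y) = 0 must hold.
F(y) = 3 \sin{\left(\frac{y}{2} - 1 \right)} is an antiderivative of f.
Check: d/dy[3 \sin{\left(\frac{y}{2} - 1 \right)}] = \frac{3 \cos{\left(\frac{y}{2} - 1 \right)}}{2} = f(y).
F(3) = 3 \sin{\left(\frac{1}{2} \right)}; F(1) = - 3 \sin{\left(\frac{1}{2} \right)}.
Integral = F(3) - F(1) = 6 \sin{\left(\frac{1}{2} \right)}.

Antiderivative: F(y) = 3 \sin{\left(\frac{y}{2} - 1 \right)}; value = 6 \sin{\left(\frac{1}{2} \right)}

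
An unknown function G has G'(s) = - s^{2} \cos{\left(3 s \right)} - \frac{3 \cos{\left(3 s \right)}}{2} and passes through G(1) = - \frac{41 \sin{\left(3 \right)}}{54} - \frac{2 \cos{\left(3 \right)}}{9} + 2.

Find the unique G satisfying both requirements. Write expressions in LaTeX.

The integrand splits into summands that can be handled one at a time.
A general antiderivative is - \frac{s^{2} \sin{\left(3 s \right)}}{3} - \frac{2 s \cos{\left(3 s \right)}}{9} - \frac{23 \sin{\left(3 s \right)}}{54} + C.
The condition gives C = - \frac{41 \sin{\left(3 \right)}}{54} - \frac{2 \cos{\left(3 \right)}}{9} + 2 - (- \frac{41 \sin{\left(3 \right)}}{54} - \frac{2 \cos{\left(3 \right)}}{9}) = 2.
So G(s) = - \frac{s^{2} \sin{\left(3 s \right)}}{3} - \frac{2 s \cos{\left(3 s \right)}}{9} - \frac{23 \sin{\left(3 s \right)}}{54} + 2.
Check: d/ds[- \frac{s^{2} \sin{\left(3 s \right)}}{3} - \frac{2 s \cos{\left(3 s \right)}}{9} - \frac{23 \sin{\left(3 s \right)}}{54} + 2] = - s^{2} \cos{\left(3 s \right)} - \frac{3 \cos{\left(3 s \right)}}{2} = G'(s).

G(s) = - \frac{s^{2} \sin{\left(3 s \right)}}{3} - \frac{2 s \cos{\left(3 s \right)}}{9} - \frac{23 \sin{\left(3 s \right)}}{54} + 2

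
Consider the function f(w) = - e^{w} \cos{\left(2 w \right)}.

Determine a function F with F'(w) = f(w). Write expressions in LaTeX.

For F(w) to be correct the identity F'(w) - f(w) = 0 must hold.
Check: d/dw[- \frac{2 e^{w} \sin{\left(2 w \right)}}{5} - \frac{e^{w} \cos{\left(2 w \right)}}{5}] = - e^{w} \cos{\left(2 w \right)} = f(w).

An antiderivative is F(w) = - \frac{2 e^{w} \sin{\left(2 w \right)}}{5} - \frac{e^{w} \cos{\left(2 w \right)}}{5}.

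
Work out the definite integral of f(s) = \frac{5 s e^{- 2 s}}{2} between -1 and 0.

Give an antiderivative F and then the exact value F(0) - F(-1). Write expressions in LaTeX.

Antiderivative: F(s) = - \frac{5 \left(2 s + 1\right) e^{- 2 s}}{8}; value = - \frac{5 e^{2}}{8} - \frac{5}{8}

Recognize the product-rule pattern: f = u'v + uv' with u = - \frac{5 s}{4} - \frac{5}{8}, v = e^{- 2 s}, so integration by parts undoes it.
F(s) = - \frac{5 \left(2 s + 1\right) e^{- 2 s}}{8} is an antiderivative of f.
Check: d/ds[- \frac{5 \left(2 s + 1\right) e^{- 2 s}}{8}] = \frac{5 s e^{- 2 s}}{2} = f(s).
F(0) = - \frac{5}{8}; F(-1) = \frac{5 e^{2}}{8}.
Integral = F(0) - F(-1) = - \frac{5 e^{2}}{8} - \frac{5}{8}.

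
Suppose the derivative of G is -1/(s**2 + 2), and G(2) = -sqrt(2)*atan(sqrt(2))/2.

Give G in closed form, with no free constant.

Any candidate G(s) must reproduce the stated G'(s) exactly.
A general antiderivative is -sqrt(2)*atan(sqrt(2)*s/2)/2 + C.
The condition gives C = -sqrt(2)*atan(sqrt(2))/2 - (-sqrt(2)*atan(sqrt(2))/2) = 0.
So G(s) = -sqrt(2)*atan(sqrt(2)*s/2)/2.
Check: d/ds[-sqrt(2)*atan(sqrt(2)*s/2)/2] = -1/(s**2 + 2) = G'(s).

G(s) = -sqrt(2)*atan(sqrt(2)*s/2)/2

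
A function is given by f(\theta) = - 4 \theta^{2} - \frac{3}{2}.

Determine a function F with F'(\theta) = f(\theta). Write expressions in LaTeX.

A candidate is checked by its d/d\theta: the result must match f(\theta).
Check: d/d\theta[- \frac{4 \theta^{3}}{3} - \frac{3 \theta}{2}] = - 4 \theta^{2} - \frac{3}{2} = f(\theta).

An antiderivative is F(\theta) = - \frac{4 \theta^{3}}{3} - \frac{3 \theta}{2}.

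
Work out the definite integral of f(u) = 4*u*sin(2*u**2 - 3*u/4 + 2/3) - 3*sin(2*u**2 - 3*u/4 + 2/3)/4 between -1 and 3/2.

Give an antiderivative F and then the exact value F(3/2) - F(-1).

The substitution w = 2*u**2 - 3*u/4 + 2/3 works: f is exactly (dF/dw)*(dw/du) for that inner function.
F(u) = -cos(2*u**2 - 3*u/4 + 2/3) is an antiderivative of f.
Check: d/du[-cos(2*u**2 - 3*u/4 + 2/3)] = 4*u*sin(2*u**2 - 3*u/4 + 2/3) - 3*sin(2*u**2 - 3*u/4 + 2/3)/4 = f(u).
F(3/2) = -cos(97/24); F(-1) = -cos(41/12).
Integral = F(3/2) - F(-1) = cos(41/12) - cos(97/24).

Antiderivative: F(u) = -cos(2*u**2 - 3*u/4 + 2/3); value = cos(41/12) - cos(97/24)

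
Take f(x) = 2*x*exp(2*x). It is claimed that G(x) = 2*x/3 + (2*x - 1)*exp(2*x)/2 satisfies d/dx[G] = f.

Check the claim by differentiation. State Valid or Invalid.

d/dx[G] = 2*x*exp(2*x) + 2/3
d/dx[G] - f(x) = 2/3 != 0.

Invalid: d/dx[G] - f = 2/3, which is not 0.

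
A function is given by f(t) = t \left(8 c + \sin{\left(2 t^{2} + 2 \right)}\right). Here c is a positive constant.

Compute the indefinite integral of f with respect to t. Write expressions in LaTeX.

A first test for any F(t): its t-derivative must equal f(t) identically.
Check: d/dt[\frac{16 c t^{2} - \cos{\left(2 t^{2} + 2 \right)}}{4}] = 8 c t + t \sin{\left(2 t^{2} + 2 \right)}, which equals f(t).

F(t) = \frac{16 c t^{2} - \cos{\left(2 t^{2} + 2 \right)}}{4} + C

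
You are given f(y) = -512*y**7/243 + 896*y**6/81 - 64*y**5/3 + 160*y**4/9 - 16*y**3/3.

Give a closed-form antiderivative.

The substitution u = 2*y**2/3 - y works: f is exactly (dF/du)*(du/dy) for that inner function.
Check: d/dy[-4*(2*y**2/3 - y)**4/3] = -512*y**7/243 + 896*y**6/81 - 64*y**5/3 + 160*y**4/9 - 16*y**3/3 = f(y).

An antiderivative is F(y) = -4*(2*y**2/3 - y)**4/3.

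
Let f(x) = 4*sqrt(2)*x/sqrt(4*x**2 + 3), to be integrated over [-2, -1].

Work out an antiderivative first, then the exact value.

The substitution u = 2*x**2 + 3/2 works: f is exactly (dF/du)*(du/dx) for that inner function.
F(x) = sqrt(2)*sqrt(4*x**2 + 3) is an antiderivative of f.
Check: d/dx[sqrt(2)*sqrt(4*x**2 + 3)] = 4*sqrt(2)*x/sqrt(4*x**2 + 3) = f(x).
F(-1) = sqrt(14); F(-2) = sqrt(38).
Integral = F(-1) - F(-2) = -sqrt(38) + sqrt(14).

Antiderivative: F(x) = sqrt(2)*sqrt(4*x**2 + 3); value = -sqrt(38) + sqrt(14)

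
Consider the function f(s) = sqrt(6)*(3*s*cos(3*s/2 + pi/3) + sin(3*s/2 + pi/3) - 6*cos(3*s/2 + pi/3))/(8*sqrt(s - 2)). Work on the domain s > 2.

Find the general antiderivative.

F(s) = sqrt(3*s/2 - 3)*sin(3*s/2 + pi/3)/2 + C

Recognize the product-rule pattern: f = u'v + uv' with u = sqrt(3*s/2 - 3)/2, v = sin(3*s/2 + pi/3), so integration by parts undoes it.
Check: d/ds[sqrt(3*s/2 - 3)*sin(3*s/2 + pi/3)/2] = sqrt(2)*(3*sqrt(3)*s*cos(3*s/2 + pi/3) + sqrt(3)*sin(3*s/2 + pi/3) - 6*sqrt(3)*cos(3*s/2 + pi/3))/(8*sqrt(s - 2)), which equals f(s).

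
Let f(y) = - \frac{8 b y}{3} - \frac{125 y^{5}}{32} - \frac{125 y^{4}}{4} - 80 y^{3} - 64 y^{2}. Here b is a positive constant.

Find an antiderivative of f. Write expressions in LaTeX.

The integrand splits into summands that can be handled one at a time.
Check: d/dy[- \frac{4 b y^{2}}{3} - \frac{125 y^{6}}{192} - \frac{25 y^{5}}{4} - 20 y^{4} - \frac{64 y^{3}}{3}] = - \frac{8 b y}{3} - \frac{125 y^{5}}{32} - \frac{125 y^{4}}{4} - 80 y^{3} - 64 y^{2} = f(y).

An antiderivative is F(y) = - \frac{4 b y^{2}}{3} - \frac{125 y^{6}}{192} - \frac{25 y^{5}}{4} - 20 y^{4} - \frac{64 y^{3}}{3}.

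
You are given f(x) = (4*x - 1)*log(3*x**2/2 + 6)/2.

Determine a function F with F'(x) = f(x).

Any candidate F(x) must reproduce f(x) exactly when differentiated.
Check: d/dx[-x**2 + x + (x**2 - x/2)*log(3*x**2/2 + 6) + 4*log(x**2 + 4) - 2*atan(x/2)] = 2*x*log(x**2/2 + 2) + 2*x*log(3) - log(x**2/2 + 2)/2 - log(3)/2, which equals f(x).

An antiderivative is F(x) = -x**2 + x + (x**2 - x/2)*log(3*x**2/2 + 6) + 4*log(x**2 + 4) - 2*atan(x/2).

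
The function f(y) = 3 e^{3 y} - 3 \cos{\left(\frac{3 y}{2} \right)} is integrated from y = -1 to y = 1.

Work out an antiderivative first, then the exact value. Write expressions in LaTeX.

Antiderivative: F(y) = e^{3 y} - 2 \sin{\left(\frac{3 y}{2} \right)}; value = - 4 \sin{\left(\frac{3}{2} \right)} - e^{-3} + e^{3}

The integrand splits into summands that can be handled one at a time.
F(y) = e^{3 y} - 2 \sin{\left(\frac{3 y}{2} \right)} is an antiderivative of f.
Check: d/dy[e^{3 y} - 2 \sin{\left(\frac{3 y}{2} \right)}] = 3 e^{3 y} - 3 \cos{\left(\frac{3 y}{2} \right)} = f(y).
F(1) = - 2 \sin{\left(\frac{3}{2} \right)} + e^{3}; F(-1) = e^{-3} + 2 \sin{\left(\frac{3}{2} \right)}.
Integral = F(1) - F(-1) = - 4 \sin{\left(\frac{3}{2} \right)} - e^{-3} + e^{3}.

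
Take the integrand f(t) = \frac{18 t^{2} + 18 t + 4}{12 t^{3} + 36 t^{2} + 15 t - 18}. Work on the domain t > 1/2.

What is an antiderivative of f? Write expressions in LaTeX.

An antiderivative is F(t) = \frac{7 \log{\left(t - \frac{1}{2} \right)}}{24} - \frac{35 \log{\left(t + \frac{3}{2} \right)}}{24} + \frac{8 \log{\left(t + 2 \right)}}{3}.

Factor the denominator (3 \left(t + 2\right) \left(2 t - 1\right) \left(2 t + 3\right)) and decompose: f = - \frac{35}{12 \left(2 t + 3\right)} + \frac{7}{12 \left(2 t - 1\right)} + \frac{8}{3 \left(t + 2\right)}; each piece integrates to a log, atan, or power term.
Check: d/dt[\frac{7 \log{\left(t - \frac{1}{2} \right)}}{24} - \frac{35 \log{\left(t + \frac{3}{2} \right)}}{24} + \frac{8 \log{\left(t + 2 \right)}}{3}] = \frac{18 t^{2} + 18 t + 4}{12 t^{3} + 36 t^{2} + 15 t - 18} = f(t).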